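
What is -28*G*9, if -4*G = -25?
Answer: -1575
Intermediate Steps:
G = 25/4 (G = -¼*(-25) = 25/4 ≈ 6.2500)
-28*G*9 = -28*25/4*9 = -175*9 = -1575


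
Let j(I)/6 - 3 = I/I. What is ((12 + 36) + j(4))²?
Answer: 5184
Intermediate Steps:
j(I) = 24 (j(I) = 18 + 6*(I/I) = 18 + 6*1 = 18 + 6 = 24)
((12 + 36) + j(4))² = ((12 + 36) + 24)² = (48 + 24)² = 72² = 5184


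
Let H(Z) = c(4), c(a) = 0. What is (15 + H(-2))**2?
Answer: 225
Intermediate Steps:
H(Z) = 0
(15 + H(-2))**2 = (15 + 0)**2 = 15**2 = 225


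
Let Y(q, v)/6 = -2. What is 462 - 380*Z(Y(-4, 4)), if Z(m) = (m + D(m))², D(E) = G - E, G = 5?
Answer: -9038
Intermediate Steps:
D(E) = 5 - E
Y(q, v) = -12 (Y(q, v) = 6*(-2) = -12)
Z(m) = 25 (Z(m) = (m + (5 - m))² = 5² = 25)
462 - 380*Z(Y(-4, 4)) = 462 - 380*25 = 462 - 9500 = -9038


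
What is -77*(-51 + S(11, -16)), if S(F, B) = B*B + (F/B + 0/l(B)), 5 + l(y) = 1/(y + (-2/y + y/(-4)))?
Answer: -251713/16 ≈ -15732.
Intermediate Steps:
l(y) = -5 + 1/(-2/y + 3*y/4) (l(y) = -5 + 1/(y + (-2/y + y/(-4))) = -5 + 1/(y + (-2/y + y*(-¼))) = -5 + 1/(y + (-2/y - y/4)) = -5 + 1/(-2/y + 3*y/4))
S(F, B) = B² + F/B (S(F, B) = B*B + (F/B + 0/(((40 - 15*B² + 4*B)/(-8 + 3*B²)))) = B² + (F/B + 0*((-8 + 3*B²)/(40 - 15*B² + 4*B))) = B² + (F/B + 0) = B² + F/B)
-77*(-51 + S(11, -16)) = -77*(-51 + (11 + (-16)³)/(-16)) = -77*(-51 - (11 - 4096)/16) = -77*(-51 - 1/16*(-4085)) = -77*(-51 + 4085/16) = -77*3269/16 = -251713/16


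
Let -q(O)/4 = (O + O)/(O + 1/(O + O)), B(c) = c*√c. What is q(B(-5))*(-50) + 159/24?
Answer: 813197/1992 ≈ 408.23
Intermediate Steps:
B(c) = c^(3/2)
q(O) = -8*O/(O + 1/(2*O)) (q(O) = -4*(O + O)/(O + 1/(O + O)) = -4*2*O/(O + 1/(2*O)) = -8*O/(O + 1/(2*O)))
q(B(-5))*(-50) + 159/24 = -16*((-5)^(3/2))²/(1 + 2*((-5)^(3/2))²)*(-50) + 159/24 = -16*(-5*I*√5)²/(1 + 2*(-5*I*√5)²)*(-50) + 159*(1/24) = -16*(-125)/(1 + 2*(-125))*(-50) + 53/8 = -16*(-125)/(1 - 250)*(-50) + 53/8 = -16*(-125)/(-249)*(-50) + 53/8 = -16*(-125)*(-1/249)*(-50) + 53/8 = -2000/249*(-50) + 53/8 = 100000/249 + 53/8 = 813197/1992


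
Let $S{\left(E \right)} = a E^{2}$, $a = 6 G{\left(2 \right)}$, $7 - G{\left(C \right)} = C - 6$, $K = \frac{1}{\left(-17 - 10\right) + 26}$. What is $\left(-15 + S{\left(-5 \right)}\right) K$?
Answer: $-1635$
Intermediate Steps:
$K = -1$ ($K = \frac{1}{\left(-17 - 10\right) + 26} = \frac{1}{-27 + 26} = \frac{1}{-1} = -1$)
$G{\left(C \right)} = 13 - C$ ($G{\left(C \right)} = 7 - \left(C - 6\right) = 7 - \left(-6 + C\right) = 13 - C$)
$a = 66$ ($a = 6 \left(13 - 2\right) = 6 \cdot 11 = 66$)
$S{\left(E \right)} = 66 E^{2}$
$\left(-15 + S{\left(-5 \right)}\right) K = \left(-15 + 66 \left(-5\right)^{2}\right) \left(-1\right) = \left(-15 + 66 \cdot 25\right) \left(-1\right) = \left(-15 + 1650\right) \left(-1\right) = 1635 \left(-1\right) = -1635$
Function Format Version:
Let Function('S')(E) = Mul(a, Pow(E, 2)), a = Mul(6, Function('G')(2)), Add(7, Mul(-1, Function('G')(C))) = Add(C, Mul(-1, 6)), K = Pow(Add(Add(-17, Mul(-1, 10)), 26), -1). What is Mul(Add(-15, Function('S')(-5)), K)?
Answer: -1635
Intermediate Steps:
K = -1 (K = Pow(Add(Add(-17, -10), 26), -1) = Pow(Add(-27, 26), -1) = Pow(-1, -1) = -1)
Function('G')(C) = Add(13, Mul(-1, C)) (Function('G')(C) = Add(7, Mul(-1, Add(C, Mul(-1, 6)))) = Add(7, Mul(-1, Add(C, -6))) = Add(7, Mul(-1, Add(-6, C))) = Add(7, Add(6, Mul(-1, C))) = Add(13, Mul(-1, C)))
a = 66 (a = Mul(6, Add(13, Mul(-1, 2))) = Mul(6, Add(13, -2)) = Mul(6, 11) = 66)
Function('S')(E) = Mul(66, Pow(E, 2))
Mul(Add(-15, Function('S')(-5)), K) = Mul(Add(-15, Mul(66, Pow(-5, 2))), -1) = Mul(Add(-15, Mul(66, 25)), -1) = Mul(Add(-15, 1650), -1) = Mul(1635, -1) = -1635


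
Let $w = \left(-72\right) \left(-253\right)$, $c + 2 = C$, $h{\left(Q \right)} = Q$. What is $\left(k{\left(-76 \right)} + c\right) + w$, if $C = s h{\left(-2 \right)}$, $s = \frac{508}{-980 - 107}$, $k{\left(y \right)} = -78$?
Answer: $\frac{19714848}{1087} \approx 18137.0$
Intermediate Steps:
$s = - \frac{508}{1087}$ ($s = \frac{508}{-1087} = 508 \left(- \frac{1}{1087}\right) = - \frac{508}{1087} \approx -0.46734$)
$C = \frac{1016}{1087}$ ($C = \left(- \frac{508}{1087}\right) \left(-2\right) = \frac{1016}{1087} \approx 0.93468$)
$c = - \frac{1158}{1087}$ ($c = -2 + \frac{1016}{1087} = - \frac{1158}{1087} \approx -1.0653$)
$w = 18216$
$\left(k{\left(-76 \right)} + c\right) + w = \left(-78 - \frac{1158}{1087}\right) + 18216 = - \frac{85944}{1087} + 18216 = \frac{19714848}{1087}$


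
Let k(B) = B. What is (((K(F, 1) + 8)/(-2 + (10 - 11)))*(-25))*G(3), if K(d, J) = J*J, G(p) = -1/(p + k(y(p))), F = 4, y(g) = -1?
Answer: -75/2 ≈ -37.500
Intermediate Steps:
G(p) = -1/(-1 + p) (G(p) = -1/(p - 1) = -1/(-1 + p))
K(d, J) = J²
(((K(F, 1) + 8)/(-2 + (10 - 11)))*(-25))*G(3) = (((1² + 8)/(-2 + (10 - 11)))*(-25))*(-1/(-1 + 3)) = (((1 + 8)/(-2 - 1))*(-25))*(-1/2) = ((9/(-3))*(-25))*(-1*½) = ((9*(-⅓))*(-25))*(-½) = -3*(-25)*(-½) = 75*(-½) = -75/2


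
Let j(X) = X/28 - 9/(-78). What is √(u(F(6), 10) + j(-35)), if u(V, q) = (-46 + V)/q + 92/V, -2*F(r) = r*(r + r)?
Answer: I*√1808495/390 ≈ 3.4482*I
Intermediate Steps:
F(r) = -r² (F(r) = -r*(r + r)/2 = -r*2*r/2 = -r²)
u(V, q) = 92/V + (-46 + V)/q (u(V, q) = (-46 + V)/q + 92/V = 92/V + (-46 + V)/q)
j(X) = 3/26 + X/28 (j(X) = X*(1/28) - 9*(-1/78) = X/28 + 3/26 = 3/26 + X/28)
√(u(F(6), 10) + j(-35)) = √((-46/10 + 92/((-1*6²)) - 1*6²/10) + (3/26 + (1/28)*(-35))) = √((-46*⅒ + 92/((-1*36)) - 1*36*(⅒)) + (3/26 - 5/4)) = √((-23/5 + 92/(-36) - 36*⅒) - 59/52) = √((-23/5 + 92*(-1/36) - 18/5) - 59/52) = √((-23/5 - 23/9 - 18/5) - 59/52) = √(-484/45 - 59/52) = √(-27823/2340) = I*√1808495/390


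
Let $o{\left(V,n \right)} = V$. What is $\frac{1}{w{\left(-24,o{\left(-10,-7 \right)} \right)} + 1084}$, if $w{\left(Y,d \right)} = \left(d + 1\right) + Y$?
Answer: $\frac{1}{1051} \approx 0.00095147$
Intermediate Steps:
$w{\left(Y,d \right)} = 1 + Y + d$ ($w{\left(Y,d \right)} = \left(1 + d\right) + Y = 1 + Y + d$)
$\frac{1}{w{\left(-24,o{\left(-10,-7 \right)} \right)} + 1084} = \frac{1}{\left(1 - 24 - 10\right) + 1084} = \frac{1}{-33 + 1084} = \frac{1}{1051}$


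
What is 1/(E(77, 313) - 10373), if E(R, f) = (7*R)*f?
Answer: 1/158334 ≈ 6.3158e-6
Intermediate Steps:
E(R, f) = 7*R*f
1/(E(77, 313) - 10373) = 1/(7*77*313 - 10373) = 1/(168707 - 10373) = 1/158334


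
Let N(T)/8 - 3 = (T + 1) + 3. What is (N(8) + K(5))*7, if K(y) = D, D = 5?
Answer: 875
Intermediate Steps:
K(y) = 5
N(T) = 56 + 8*T (N(T) = 24 + 8*((T + 1) + 3) = 24 + 8*((1 + T) + 3) = 24 + 8*(4 + T) = 24 + (32 + 8*T) = 56 + 8*T)
(N(8) + K(5))*7 = ((56 + 8*8) + 5)*7 = ((56 + 64) + 5)*7 = (120 + 5)*7 = 125*7 = 875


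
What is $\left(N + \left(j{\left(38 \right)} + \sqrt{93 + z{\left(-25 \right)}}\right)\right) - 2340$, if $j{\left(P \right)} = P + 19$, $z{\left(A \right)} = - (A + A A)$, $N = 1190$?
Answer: $-1093 + 13 i \sqrt{3} \approx -1093.0 + 22.517 i$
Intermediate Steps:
$z{\left(A \right)} = - A - A^{2}$ ($z{\left(A \right)} = - (A + A^{2}) = - A - A^{2}$)
$j{\left(P \right)} = 19 + P$
$\left(N + \left(j{\left(38 \right)} + \sqrt{93 + z{\left(-25 \right)}}\right)\right) - 2340 = \left(1190 + \left(\left(19 + 38\right) + \sqrt{93 - - 25 \left(1 - 25\right)}\right)\right) - 2340 = \left(1190 + \left(57 + \sqrt{93 - \left(-25\right) \left(-24\right)}\right)\right) - 2340 = \left(1190 + \left(57 + \sqrt{93 - 600}\right)\right) - 2340 = \left(1190 + \left(57 + \sqrt{-507}\right)\right) - 2340 = \left(1190 + \left(57 + 13 i \sqrt{3}\right)\right) - 2340 = \left(1247 + 13 i \sqrt{3}\right) - 2340 = -1093 + 13 i \sqrt{3}$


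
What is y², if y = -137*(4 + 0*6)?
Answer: 300304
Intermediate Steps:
y = -548 (y = -137*(4 + 0) = -137*4 = -548)
y² = (-548)² = 300304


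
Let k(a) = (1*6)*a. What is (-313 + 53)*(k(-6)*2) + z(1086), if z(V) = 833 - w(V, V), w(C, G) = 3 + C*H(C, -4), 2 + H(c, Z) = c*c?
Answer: -1280802334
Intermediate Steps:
k(a) = 6*a
H(c, Z) = -2 + c² (H(c, Z) = -2 + c*c = -2 + c²)
w(C, G) = 3 + C*(-2 + C²)
z(V) = 830 - V*(-2 + V²) (z(V) = 833 - (3 + V*(-2 + V²)) = 833 + (-3 - V*(-2 + V²)) = 830 - V*(-2 + V²))
(-313 + 53)*(k(-6)*2) + z(1086) = (-313 + 53)*((6*(-6))*2) + (830 - 1*1086*(-2 + 1086²)) = -(-9360)*2 + (830 - 1*1086*(-2 + 1179396)) = -260*(-72) + (830 - 1*1086*1179394) = 18720 + (830 - 1280821884) = 18720 - 1280821054 = -1280802334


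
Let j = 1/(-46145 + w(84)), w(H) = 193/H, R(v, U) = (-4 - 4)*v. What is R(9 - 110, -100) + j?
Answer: 3131797412/3875987 ≈ 808.00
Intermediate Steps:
R(v, U) = -8*v
j = -84/3875987 (j = 1/(-46145 + 193/84) = 1/(-3875987/84) = -84/3875987 ≈ -2.1672e-5)
R(9 - 110, -100) + j = -8*(9 - 110) - 84/3875987 = -8*(-101) - 84/3875987 = 808 - 84/3875987 = 3131797412/3875987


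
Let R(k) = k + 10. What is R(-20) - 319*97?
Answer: -30953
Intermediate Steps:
R(k) = 10 + k
R(-20) - 319*97 = (10 - 20) - 319*97 = -10 - 30943 = -30953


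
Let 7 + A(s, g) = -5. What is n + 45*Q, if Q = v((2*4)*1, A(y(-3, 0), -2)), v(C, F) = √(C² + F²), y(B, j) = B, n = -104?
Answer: -104 + 180*√13 ≈ 545.00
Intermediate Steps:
A(s, g) = -12 (A(s, g) = -7 - 5 = -12)
Q = 4*√13 (Q = √(((2*4)*1)² + (-12)²) = √((8*1)² + 144) = √(8² + 144) = √(64 + 144) = √208 = 4*√13 ≈ 14.422)
n + 45*Q = -104 + 45*(4*√13) = -104 + 180*√13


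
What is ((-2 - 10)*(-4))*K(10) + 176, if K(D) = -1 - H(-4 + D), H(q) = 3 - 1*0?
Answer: -16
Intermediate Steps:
H(q) = 3 (H(q) = 3 + 0 = 3)
K(D) = -4 (K(D) = -1 - 1*3 = -1 - 3 = -4)
((-2 - 10)*(-4))*K(10) + 176 = ((-2 - 10)*(-4))*(-4) + 176 = -12*(-4)*(-4) + 176 = 48*(-4) + 176 = -192 + 176 = -16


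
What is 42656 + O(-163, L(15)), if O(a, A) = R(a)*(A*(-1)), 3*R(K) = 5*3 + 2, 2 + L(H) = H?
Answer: 127747/3 ≈ 42582.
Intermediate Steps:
L(H) = -2 + H
R(K) = 17/3 (R(K) = (5*3 + 2)/3 = (15 + 2)/3 = (⅓)*17 = 17/3)
O(a, A) = -17*A/3 (O(a, A) = 17*(A*(-1))/3 = 17*(-A)/3 = -17*A/3)
42656 + O(-163, L(15)) = 42656 - 17*(-2 + 15)/3 = 42656 - 17/3*13 = 42656 - 221/3 = 127747/3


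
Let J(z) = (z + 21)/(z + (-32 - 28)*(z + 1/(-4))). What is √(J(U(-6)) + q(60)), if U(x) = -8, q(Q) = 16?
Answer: √3801035/487 ≈ 4.0033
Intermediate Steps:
J(z) = (21 + z)/(15 - 59*z) (J(z) = (21 + z)/(z - 60*(z - ¼)) = (21 + z)/(z - 60*(-¼ + z)) = (21 + z)/(z + (15 - 60*z)) = (21 + z)/(15 - 59*z))
√(J(U(-6)) + q(60)) = √((-21 - 1*(-8))/(-15 + 59*(-8)) + 16) = √((-21 + 8)/(-15 - 472) + 16) = √(-13/(-487) + 16) = √(-1/487*(-13) + 16) = √(13/487 + 16) = √(7805/487) = √3801035/487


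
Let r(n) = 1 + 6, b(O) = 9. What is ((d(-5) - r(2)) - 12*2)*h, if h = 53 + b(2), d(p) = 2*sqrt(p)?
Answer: -1922 + 124*I*sqrt(5) ≈ -1922.0 + 277.27*I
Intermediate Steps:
r(n) = 7
h = 62 (h = 53 + 9 = 62)
((d(-5) - r(2)) - 12*2)*h = ((2*sqrt(-5) - 1*7) - 12*2)*62 = ((2*(I*sqrt(5)) - 7) - 24)*62 = ((2*I*sqrt(5) - 7) - 24)*62 = ((-7 + 2*I*sqrt(5)) - 24)*62 = (-31 + 2*I*sqrt(5))*62 = -1922 + 124*I*sqrt(5)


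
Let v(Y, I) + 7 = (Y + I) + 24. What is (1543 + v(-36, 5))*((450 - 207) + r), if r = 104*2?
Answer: 689579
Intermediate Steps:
r = 208
v(Y, I) = 17 + I + Y (v(Y, I) = -7 + ((Y + I) + 24) = -7 + ((I + Y) + 24) = -7 + (24 + I + Y) = 17 + I + Y)
(1543 + v(-36, 5))*((450 - 207) + r) = (1543 + (17 + 5 - 36))*((450 - 207) + 208) = (1543 - 14)*(243 + 208) = 1529*451 = 689579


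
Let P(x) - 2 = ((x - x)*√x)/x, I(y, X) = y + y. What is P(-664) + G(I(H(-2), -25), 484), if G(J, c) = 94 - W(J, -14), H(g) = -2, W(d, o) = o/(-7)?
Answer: 94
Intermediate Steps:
W(d, o) = -o/7 (W(d, o) = o*(-⅐) = -o/7)
I(y, X) = 2*y
G(J, c) = 92 (G(J, c) = 94 - (-1)*(-14)/7 = 94 - 1*2 = 94 - 2 = 92)
P(x) = 2 (P(x) = 2 + ((x - x)*√x)/x = 2 + (0*√x)/x = 2 + 0/x = 2 + 0 = 2)
P(-664) + G(I(H(-2), -25), 484) = 2 + 92 = 94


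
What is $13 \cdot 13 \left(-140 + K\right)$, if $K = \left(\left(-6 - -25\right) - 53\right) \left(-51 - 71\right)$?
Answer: $677352$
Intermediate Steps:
$K = 4148$ ($K = \left(\left(-6 + 25\right) - 53\right) \left(-122\right) = \left(19 - 53\right) \left(-122\right) = \left(-34\right) \left(-122\right) = 4148$)
$13 \cdot 13 \left(-140 + K\right) = 13 \cdot 13 \left(-140 + 4148\right) = 169 \cdot 4008 = 677352$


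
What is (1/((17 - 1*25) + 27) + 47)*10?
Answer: 8940/19 ≈ 470.53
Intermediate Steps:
(1/((17 - 1*25) + 27) + 47)*10 = (1/((17 - 25) + 27) + 47)*10 = (1/(-8 + 27) + 47)*10 = (1/19 + 47)*10 = (894/19)*10 = 8940/19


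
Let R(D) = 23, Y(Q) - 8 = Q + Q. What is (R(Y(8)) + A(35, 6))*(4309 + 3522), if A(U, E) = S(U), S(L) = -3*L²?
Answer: -28598812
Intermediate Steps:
Y(Q) = 8 + 2*Q (Y(Q) = 8 + (Q + Q) = 8 + 2*Q)
A(U, E) = -3*U²
(R(Y(8)) + A(35, 6))*(4309 + 3522) = (23 - 3*35²)*(4309 + 3522) = (23 - 3*1225)*7831 = (23 - 3675)*7831 = -3652*7831 = -28598812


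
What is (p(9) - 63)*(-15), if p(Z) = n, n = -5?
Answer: 1020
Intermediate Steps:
p(Z) = -5
(p(9) - 63)*(-15) = (-5 - 63)*(-15) = -68*(-15) = 1020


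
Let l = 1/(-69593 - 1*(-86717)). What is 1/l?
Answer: 17124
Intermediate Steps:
l = 1/17124 (l = 1/(-69593 + 86717) = 1/17124 ≈ 5.8398e-5)
1/l = 1/(1/17124) = 17124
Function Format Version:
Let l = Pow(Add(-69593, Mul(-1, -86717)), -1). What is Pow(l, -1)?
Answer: 17124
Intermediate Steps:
l = Rational(1, 17124) (l = Pow(Add(-69593, 86717), -1) = Pow(17124, -1) = Rational(1, 17124) ≈ 5.8398e-5)
Pow(l, -1) = Pow(Rational(1, 17124), -1) = 17124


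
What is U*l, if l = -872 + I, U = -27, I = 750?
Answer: 3294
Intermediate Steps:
l = -122 (l = -872 + 750 = -122)
U*l = -27*(-122) = 3294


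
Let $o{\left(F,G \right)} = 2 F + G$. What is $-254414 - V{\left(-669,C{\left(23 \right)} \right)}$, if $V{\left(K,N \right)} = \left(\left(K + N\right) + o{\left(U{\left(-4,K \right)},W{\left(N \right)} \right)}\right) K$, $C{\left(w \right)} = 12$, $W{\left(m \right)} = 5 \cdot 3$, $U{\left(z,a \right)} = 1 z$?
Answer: $-689264$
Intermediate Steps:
$U{\left(z,a \right)} = z$
$W{\left(m \right)} = 15$
$o{\left(F,G \right)} = G + 2 F$
$V{\left(K,N \right)} = K \left(7 + K + N\right)$ ($V{\left(K,N \right)} = \left(\left(K + N\right) + \left(15 + 2 \left(-4\right)\right)\right) K = \left(\left(K + N\right) + \left(15 - 8\right)\right) K = \left(\left(K + N\right) + 7\right) K = \left(7 + K + N\right) K = K \left(7 + K + N\right)$)
$-254414 - V{\left(-669,C{\left(23 \right)} \right)} = -254414 - - 669 \left(7 - 669 + 12\right) = -254414 - \left(-669\right) \left(-650\right) = -254414 - 434850 = -689264$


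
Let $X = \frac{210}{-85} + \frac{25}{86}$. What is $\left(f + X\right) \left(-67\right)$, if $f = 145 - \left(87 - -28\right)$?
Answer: $- \frac{2725091}{1462} \approx -1863.9$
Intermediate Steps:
$f = 30$ ($f = 145 - \left(87 + 28\right) = 145 - 115 = 30$)
$X = - \frac{3187}{1462}$ ($X = 210 \left(- \frac{1}{85}\right) + 25 \cdot \frac{1}{86} = - \frac{42}{17} + \frac{25}{86} = - \frac{3187}{1462} \approx -2.1799$)
$\left(f + X\right) \left(-67\right) = \left(30 - \frac{3187}{1462}\right) \left(-67\right) = \frac{40673}{1462} \left(-67\right) = - \frac{2725091}{1462}$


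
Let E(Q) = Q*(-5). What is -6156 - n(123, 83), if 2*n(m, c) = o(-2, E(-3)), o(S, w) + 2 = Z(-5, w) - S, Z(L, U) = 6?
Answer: -6159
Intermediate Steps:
E(Q) = -5*Q
o(S, w) = 4 - S (o(S, w) = -2 + (6 - S) = 4 - S)
n(m, c) = 3 (n(m, c) = (4 - 1*(-2))/2 = (4 + 2)/2 = (½)*6 = 3)
-6156 - n(123, 83) = -6156 - 1*3 = -6156 - 3 = -6159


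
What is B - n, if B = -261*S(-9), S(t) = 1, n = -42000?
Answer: 41739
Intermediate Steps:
B = -261 (B = -261*1 = -261)
B - n = -261 - 1*(-42000) = -261 + 42000 = 41739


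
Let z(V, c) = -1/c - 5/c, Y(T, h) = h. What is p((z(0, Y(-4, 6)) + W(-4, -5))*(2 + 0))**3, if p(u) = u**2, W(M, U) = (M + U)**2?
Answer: 16777216000000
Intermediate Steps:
z(V, c) = -6/c
p((z(0, Y(-4, 6)) + W(-4, -5))*(2 + 0))**3 = (((-6/6 + (-4 - 5)**2)*(2 + 0))**2)**3 = (((-6*1/6 + (-9)**2)*2)**2)**3 = (((-1 + 81)*2)**2)**3 = ((80*2)**2)**3 = (160**2)**3 = 25600**3 = 16777216000000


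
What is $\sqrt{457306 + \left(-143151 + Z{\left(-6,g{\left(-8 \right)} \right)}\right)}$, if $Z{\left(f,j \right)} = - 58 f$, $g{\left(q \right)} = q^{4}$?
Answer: $\sqrt{314503} \approx 560.81$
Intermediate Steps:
$\sqrt{457306 + \left(-143151 + Z{\left(-6,g{\left(-8 \right)} \right)}\right)} = \sqrt{457306 - 142803} = \sqrt{314503}$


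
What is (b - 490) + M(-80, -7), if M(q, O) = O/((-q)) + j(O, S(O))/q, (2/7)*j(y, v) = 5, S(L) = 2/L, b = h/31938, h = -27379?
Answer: -1254942401/2555040 ≈ -491.16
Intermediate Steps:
b = -27379/31938 ≈ -0.85725
j(y, v) = 35/2 (j(y, v) = (7/2)*5 = 35/2)
M(q, O) = 35/(2*q) - O/q (M(q, O) = O/((-q)) + 35/(2*q) = O*(-1/q) + 35/(2*q) = -O/q + 35/(2*q) = 35/(2*q) - O/q)
(b - 490) + M(-80, -7) = (-27379/31938 - 490) + (35/2 - 1*(-7))/(-80) = -15676999/31938 - (35/2 + 7)/80 = -15676999/31938 - 1/80*49/2 = -15676999/31938 - 49/160 = -1254942401/2555040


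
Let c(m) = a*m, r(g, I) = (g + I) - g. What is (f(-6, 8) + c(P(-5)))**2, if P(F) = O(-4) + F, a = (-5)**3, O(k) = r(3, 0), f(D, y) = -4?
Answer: 385641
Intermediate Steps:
r(g, I) = I (r(g, I) = (I + g) - g = I)
O(k) = 0
a = -125
P(F) = F (P(F) = 0 + F = F)
c(m) = -125*m
(f(-6, 8) + c(P(-5)))**2 = (-4 - 125*(-5))**2 = (-4 + 625)**2 = 621**2 = 385641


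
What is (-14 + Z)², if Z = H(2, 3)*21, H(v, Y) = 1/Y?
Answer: 49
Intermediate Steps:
Z = 7 (Z = 21/3 = (⅓)*21 = 7)
(-14 + Z)² = (-14 + 7)² = (-7)² = 49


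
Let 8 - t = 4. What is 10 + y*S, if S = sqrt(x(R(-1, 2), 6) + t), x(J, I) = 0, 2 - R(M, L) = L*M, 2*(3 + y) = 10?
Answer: 14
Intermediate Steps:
t = 4 (t = 8 - 1*4 = 8 - 4 = 4)
y = 2 (y = -3 + (1/2)*10 = -3 + 5 = 2)
R(M, L) = 2 - L*M
S = 2 (S = sqrt(0 + 4) = sqrt(4) = 2)
10 + y*S = 10 + 2*2 = 10 + 4 = 14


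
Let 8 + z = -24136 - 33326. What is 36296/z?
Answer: -18148/28735 ≈ -0.63156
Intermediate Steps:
z = -57470 (z = -8 + (-24136 - 33326) = -8 - 57462 = -57470)
36296/z = 36296/(-57470) = 36296*(-1/57470) = -18148/28735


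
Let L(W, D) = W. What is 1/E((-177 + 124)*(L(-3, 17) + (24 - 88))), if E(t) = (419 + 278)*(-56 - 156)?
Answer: -1/147764 ≈ -6.7676e-6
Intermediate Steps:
E(t) = -147764 (E(t) = 697*(-212) = -147764)
1/E((-177 + 124)*(L(-3, 17) + (24 - 88))) = 1/(-147764) = -1/147764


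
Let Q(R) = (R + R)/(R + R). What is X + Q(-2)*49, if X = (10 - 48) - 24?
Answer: -13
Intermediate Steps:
Q(R) = 1 (Q(R) = (2*R)/((2*R)) = (2*R)*(1/(2*R)) = 1)
X = -62 (X = -38 - 24 = -62)
X + Q(-2)*49 = -62 + 1*49 = -62 + 49 = -13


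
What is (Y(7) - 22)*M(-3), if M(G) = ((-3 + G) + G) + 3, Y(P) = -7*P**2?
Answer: 2190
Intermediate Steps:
M(G) = 2*G (M(G) = (-3 + 2*G) + 3 = 2*G)
(Y(7) - 22)*M(-3) = (-7*7**2 - 22)*(2*(-3)) = (-7*49 - 22)*(-6) = (-343 - 22)*(-6) = -365*(-6) = 2190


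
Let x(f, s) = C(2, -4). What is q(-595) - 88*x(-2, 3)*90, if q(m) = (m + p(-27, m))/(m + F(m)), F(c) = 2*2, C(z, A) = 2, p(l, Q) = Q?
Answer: -9360250/591 ≈ -15838.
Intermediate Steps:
x(f, s) = 2
F(c) = 4
q(m) = 2*m/(4 + m) (q(m) = (m + m)/(m + 4) = (2*m)/(4 + m) = 2*m/(4 + m))
q(-595) - 88*x(-2, 3)*90 = 2*(-595)/(4 - 595) - 88*2*90 = 2*(-595)/(-591) - 176*90 = 2*(-595)*(-1/591) - 15840 = 1190/591 - 15840 = -9360250/591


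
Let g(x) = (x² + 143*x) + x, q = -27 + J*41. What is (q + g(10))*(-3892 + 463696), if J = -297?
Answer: -4903349856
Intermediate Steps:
q = -12204 (q = -27 - 297*41 = -27 - 12177 = -12204)
g(x) = x² + 144*x
(q + g(10))*(-3892 + 463696) = (-12204 + 10*(144 + 10))*(-3892 + 463696) = (-12204 + 10*154)*459804 = (-12204 + 1540)*459804 = -10664*459804 = -4903349856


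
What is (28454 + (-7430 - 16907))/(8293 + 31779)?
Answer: 4117/40072 ≈ 0.10274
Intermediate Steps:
(28454 + (-7430 - 16907))/(8293 + 31779) = (28454 - 24337)/40072 = 4117*(1/40072) = 4117/40072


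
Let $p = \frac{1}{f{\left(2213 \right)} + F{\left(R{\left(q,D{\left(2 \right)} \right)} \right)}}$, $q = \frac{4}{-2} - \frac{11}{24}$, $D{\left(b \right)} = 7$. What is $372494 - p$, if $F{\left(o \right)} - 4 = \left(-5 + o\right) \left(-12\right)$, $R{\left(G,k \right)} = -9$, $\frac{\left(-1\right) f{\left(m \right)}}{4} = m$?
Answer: $\frac{3233247921}{8680} \approx 3.7249 \cdot 10^{5}$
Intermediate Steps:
$f{\left(m \right)} = - 4 m$
$q = - \frac{59}{24}$ ($q = 4 \left(- \frac{1}{2}\right) - \frac{11}{24} = -2 - \frac{11}{24} = - \frac{59}{24} \approx -2.4583$)
$F{\left(o \right)} = 64 - 12 o$ ($F{\left(o \right)} = 4 + \left(-5 + o\right) \left(-12\right) = 4 - \left(-60 + 12 o\right) = 64 - 12 o$)
$p = - \frac{1}{8680}$ ($p = \frac{1}{\left(-4\right) 2213 + \left(64 - -108\right)} = \frac{1}{-8852 + \left(64 + 108\right)} = \frac{1}{-8852 + 172} = \frac{1}{-8680} = - \frac{1}{8680} \approx -0.00011521$)
$372494 - p = 372494 - - \frac{1}{8680} = 372494 + \frac{1}{8680} = \frac{3233247921}{8680}$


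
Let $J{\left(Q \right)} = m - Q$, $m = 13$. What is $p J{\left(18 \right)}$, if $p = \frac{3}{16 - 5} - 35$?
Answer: $\frac{1910}{11} \approx 173.64$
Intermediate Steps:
$p = - \frac{382}{11}$ ($p = \frac{3}{16 - 5} - 35 = \frac{3}{11} - 35 = - \frac{382}{11} \approx -34.727$)
$J{\left(Q \right)} = 13 - Q$
$p J{\left(18 \right)} = - \frac{382 \left(13 - 18\right)}{11} = \left(- \frac{382}{11}\right) \left(-5\right) = \frac{1910}{11}$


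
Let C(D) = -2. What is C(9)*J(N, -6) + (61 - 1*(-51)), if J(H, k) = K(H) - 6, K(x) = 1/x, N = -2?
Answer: 125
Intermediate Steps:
J(H, k) = -6 + 1/H (J(H, k) = 1/H - 6 = -6 + 1/H)
C(9)*J(N, -6) + (61 - 1*(-51)) = -2*(-6 + 1/(-2)) + (61 - 1*(-51)) = -2*(-6 - 1/2) + (61 + 51) = -2*(-13/2) + 112 = 13 + 112 = 125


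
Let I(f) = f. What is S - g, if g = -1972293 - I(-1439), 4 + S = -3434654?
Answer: -1463804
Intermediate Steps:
S = -3434658 (S = -4 - 3434654 = -3434658)
g = -1970854 (g = -1972293 - 1*(-1439) = -1972293 + 1439 = -1970854)
S - g = -3434658 - 1*(-1970854) = -3434658 + 1970854 = -1463804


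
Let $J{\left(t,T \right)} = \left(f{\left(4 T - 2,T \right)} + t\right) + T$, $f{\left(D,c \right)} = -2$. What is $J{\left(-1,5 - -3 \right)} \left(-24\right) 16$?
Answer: $-1920$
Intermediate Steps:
$J{\left(t,T \right)} = -2 + T + t$ ($J{\left(t,T \right)} = \left(-2 + t\right) + T = -2 + T + t$)
$J{\left(-1,5 - -3 \right)} \left(-24\right) 16 = \left(-2 + \left(5 - -3\right) - 1\right) \left(-24\right) 16 = \left(-2 + \left(5 + 3\right) - 1\right) \left(-24\right) 16 = \left(-2 + 8 - 1\right) \left(-24\right) 16 = 5 \left(-24\right) 16 = \left(-120\right) 16 = -1920$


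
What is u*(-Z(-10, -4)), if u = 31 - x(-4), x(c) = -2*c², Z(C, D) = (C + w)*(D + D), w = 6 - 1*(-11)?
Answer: 3528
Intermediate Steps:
w = 17 (w = 6 + 11 = 17)
Z(C, D) = 2*D*(17 + C) (Z(C, D) = (C + 17)*(D + D) = (17 + C)*(2*D) = 2*D*(17 + C))
u = 63 (u = 31 - (-2)*(-4)² = 31 - (-2)*16 = 31 - 1*(-32) = 31 + 32 = 63)
u*(-Z(-10, -4)) = 63*(-2*(-4)*(17 - 10)) = 63*(-2*(-4)*7) = 63*(-1*(-56)) = 63*56 = 3528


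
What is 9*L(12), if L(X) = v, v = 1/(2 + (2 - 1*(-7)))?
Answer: 9/11 ≈ 0.81818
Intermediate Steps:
v = 1/11 (v = 1/(2 + (2 + 7)) = 1/(2 + 9) = 1/11 ≈ 0.090909)
L(X) = 1/11
9*L(12) = 9*(1/11) = 9/11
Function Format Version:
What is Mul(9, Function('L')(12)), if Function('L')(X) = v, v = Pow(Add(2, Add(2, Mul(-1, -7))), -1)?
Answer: Rational(9, 11) ≈ 0.81818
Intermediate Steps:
v = Rational(1, 11) (v = Pow(Add(2, Add(2, 7)), -1) = Pow(Add(2, 9), -1) = Pow(11, -1) = Rational(1, 11) ≈ 0.090909)
Function('L')(X) = Rational(1, 11)
Mul(9, Function('L')(12)) = Mul(9, Rational(1, 11)) = Rational(9, 11)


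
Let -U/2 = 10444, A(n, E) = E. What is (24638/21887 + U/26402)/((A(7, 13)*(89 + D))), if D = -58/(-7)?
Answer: 5245030/19828680859 ≈ 0.00026452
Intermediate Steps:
U = -20888 (U = -2*10444 = -20888)
D = 58/7 (D = -58*(-1/7) = 58/7 ≈ 8.2857)
(24638/21887 + U/26402)/((A(7, 13)*(89 + D))) = (24638/21887 - 20888/26402)/((13*(89 + 58/7))) = (24638*(1/21887) - 20888*1/26402)/((13*(681/7))) = (24638/21887 - 10444/13201)/(8853/7) = (2247870/6719309)*(7/8853) = 5245030/19828680859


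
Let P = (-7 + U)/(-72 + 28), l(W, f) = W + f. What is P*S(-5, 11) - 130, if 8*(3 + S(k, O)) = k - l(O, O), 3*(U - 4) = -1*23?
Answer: -1447/11 ≈ -131.55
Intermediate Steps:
U = -11/3 (U = 4 + (-1*23)/3 = 4 + (⅓)*(-23) = 4 - 23/3 = -11/3 ≈ -3.6667)
P = 8/33 (P = (-7 - 11/3)/(-72 + 28) = -32/3/(-44) = -32/3*(-1/44) = 8/33 ≈ 0.24242)
S(k, O) = -3 - O/4 + k/8 (S(k, O) = -3 + (k - (O + O))/8 = -3 + (k - 2*O)/8 = -3 + (-O/4 + k/8) = -3 - O/4 + k/8)
P*S(-5, 11) - 130 = 8*(-3 - ¼*11 + (⅛)*(-5))/33 - 130 = 8*(-3 - 11/4 - 5/8)/33 - 130 = (8/33)*(-51/8) - 130 = -17/11 - 130 = -1447/11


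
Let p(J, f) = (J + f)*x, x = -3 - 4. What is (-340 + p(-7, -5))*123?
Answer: -31488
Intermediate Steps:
x = -7
p(J, f) = -7*J - 7*f (p(J, f) = (J + f)*(-7) = -7*J - 7*f)
(-340 + p(-7, -5))*123 = (-340 + (-7*(-7) - 7*(-5)))*123 = (-340 + (49 + 35))*123 = (-340 + 84)*123 = -256*123 = -31488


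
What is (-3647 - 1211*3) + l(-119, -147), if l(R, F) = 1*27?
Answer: -7253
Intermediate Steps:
l(R, F) = 27
(-3647 - 1211*3) + l(-119, -147) = (-3647 - 1211*3) + 27 = (-3647 - 3633) + 27 = -7280 + 27 = -7253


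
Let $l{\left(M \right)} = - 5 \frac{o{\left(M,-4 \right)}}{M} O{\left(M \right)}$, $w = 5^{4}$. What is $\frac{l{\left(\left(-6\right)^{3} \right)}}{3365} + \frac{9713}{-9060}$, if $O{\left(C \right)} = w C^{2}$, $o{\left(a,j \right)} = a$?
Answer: $- \frac{264196136849}{6097380} \approx -43329.0$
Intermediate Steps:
$w = 625$
$O{\left(C \right)} = 625 C^{2}$
$l{\left(M \right)} = - 3125 M^{2}$ ($l{\left(M \right)} = - 5 \frac{M}{M} 625 M^{2} = \left(-5\right) 1 \cdot 625 M^{2} = - 5 \cdot 625 M^{2} = - 3125 M^{2}$)
$\frac{l{\left(\left(-6\right)^{3} \right)}}{3365} + \frac{9713}{-9060} = \frac{\left(-3125\right) \left(\left(-6\right)^{3}\right)^{2}}{3365} + \frac{9713}{-9060} = - 3125 \left(-216\right)^{2} \cdot \frac{1}{3365} + 9713 \left(- \frac{1}{9060}\right) = \left(-3125\right) 46656 \cdot \frac{1}{3365} - \frac{9713}{9060} = \left(-145800000\right) \frac{1}{3365} - \frac{9713}{9060} = - \frac{29160000}{673} - \frac{9713}{9060} = - \frac{264196136849}{6097380}$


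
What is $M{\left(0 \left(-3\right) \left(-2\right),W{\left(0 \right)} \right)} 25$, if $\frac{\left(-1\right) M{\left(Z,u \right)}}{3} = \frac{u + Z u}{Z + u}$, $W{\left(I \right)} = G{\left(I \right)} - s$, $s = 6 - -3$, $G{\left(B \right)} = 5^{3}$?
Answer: $-75$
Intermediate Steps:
$G{\left(B \right)} = 125$
$s = 9$ ($s = 6 + 3 = 9$)
$W{\left(I \right)} = 116$ ($W{\left(I \right)} = 125 - 9 = 116$)
$M{\left(Z,u \right)} = - \frac{3 \left(u + Z u\right)}{Z + u}$ ($M{\left(Z,u \right)} = - 3 \frac{u + Z u}{Z + u} = - \frac{3 \left(u + Z u\right)}{Z + u}$)
$M{\left(0 \left(-3\right) \left(-2\right),W{\left(0 \right)} \right)} 25 = \left(-3\right) 116 \frac{1}{0 \left(-3\right) \left(-2\right) + 116} \left(1 + 0 \left(-3\right) \left(-2\right)\right) 25 = \left(-3\right) 116 \frac{1}{0 \left(-2\right) + 116} \left(1 + 0 \left(-2\right)\right) 25 = \left(-3\right) 116 \frac{1}{0 + 116} \left(1 + 0\right) 25 = \left(-3\right) 116 \cdot \frac{1}{116} \cdot 1 \cdot 25 = \left(-3\right) 25 = -75$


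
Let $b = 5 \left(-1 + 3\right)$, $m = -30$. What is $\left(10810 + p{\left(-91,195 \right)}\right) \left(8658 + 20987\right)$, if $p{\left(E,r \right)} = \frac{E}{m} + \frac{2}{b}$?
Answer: $\frac{1923349813}{6} \approx 3.2056 \cdot 10^{8}$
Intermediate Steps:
$b = 10$ ($b = 5 \cdot 2 = 10$)
$p{\left(E,r \right)} = \frac{1}{5} - \frac{E}{30}$ ($p{\left(E,r \right)} = \frac{E}{-30} + \frac{2}{10} = E \left(- \frac{1}{30}\right) + 2 \cdot \frac{1}{10} = - \frac{E}{30} + \frac{1}{5} = \frac{1}{5} - \frac{E}{30}$)
$\left(10810 + p{\left(-91,195 \right)}\right) \left(8658 + 20987\right) = \left(10810 + \left(\frac{1}{5} - - \frac{91}{30}\right)\right) \left(8658 + 20987\right) = \left(10810 + \left(\frac{1}{5} + \frac{91}{30}\right)\right) 29645 = \left(10810 + \frac{97}{30}\right) 29645 = \frac{324397}{30} \cdot 29645 = \frac{1923349813}{6}$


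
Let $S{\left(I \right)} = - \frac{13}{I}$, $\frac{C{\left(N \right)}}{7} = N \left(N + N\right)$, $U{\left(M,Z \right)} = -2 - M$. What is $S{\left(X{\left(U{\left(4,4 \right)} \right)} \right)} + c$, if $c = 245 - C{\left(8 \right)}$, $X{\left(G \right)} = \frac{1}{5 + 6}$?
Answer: $-794$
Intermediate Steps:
$X{\left(G \right)} = \frac{1}{11}$
$C{\left(N \right)} = 14 N^{2}$ ($C{\left(N \right)} = 7 N \left(N + N\right) = 7 N 2 N = 7 \cdot 2 N^{2} = 14 N^{2}$)
$c = -651$ ($c = 245 - 14 \cdot 8^{2} = 245 - 14 \cdot 64 = 245 - 896 = -651$)
$S{\left(X{\left(U{\left(4,4 \right)} \right)} \right)} + c = - 13 \frac{1}{\frac{1}{11}} - 651 = \left(-13\right) 11 - 651 = -143 - 651 = -794$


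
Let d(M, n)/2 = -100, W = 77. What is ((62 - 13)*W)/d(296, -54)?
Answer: -3773/200 ≈ -18.865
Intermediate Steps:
d(M, n) = -200 (d(M, n) = 2*(-100) = -200)
((62 - 13)*W)/d(296, -54) = ((62 - 13)*77)/(-200) = (49*77)*(-1/200) = 3773*(-1/200) = -3773/200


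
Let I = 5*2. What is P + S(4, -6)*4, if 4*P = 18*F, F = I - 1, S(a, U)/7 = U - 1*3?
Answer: -423/2 ≈ -211.50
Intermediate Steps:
I = 10
S(a, U) = -21 + 7*U (S(a, U) = 7*(U - 1*3) = 7*(U - 3) = 7*(-3 + U) = -21 + 7*U)
F = 9 (F = 10 - 1 = 9)
P = 81/2 (P = (18*9)/4 = (¼)*162 = 81/2 ≈ 40.500)
P + S(4, -6)*4 = 81/2 + (-21 + 7*(-6))*4 = 81/2 + (-21 - 42)*4 = 81/2 - 63*4 = 81/2 - 252 = -423/2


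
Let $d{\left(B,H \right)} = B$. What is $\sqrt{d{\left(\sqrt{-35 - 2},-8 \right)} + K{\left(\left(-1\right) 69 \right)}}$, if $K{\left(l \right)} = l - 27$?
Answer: $\sqrt{-96 + i \sqrt{37}} \approx 0.31025 + 9.8029 i$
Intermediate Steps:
$K{\left(l \right)} = -27 + l$ ($K{\left(l \right)} = l - 27 = -27 + l$)
$\sqrt{d{\left(\sqrt{-35 - 2},-8 \right)} + K{\left(\left(-1\right) 69 \right)}} = \sqrt{\sqrt{-35 - 2} - 96} = \sqrt{\sqrt{-37} - 96} = \sqrt{i \sqrt{37} - 96} = \sqrt{-96 + i \sqrt{37}}$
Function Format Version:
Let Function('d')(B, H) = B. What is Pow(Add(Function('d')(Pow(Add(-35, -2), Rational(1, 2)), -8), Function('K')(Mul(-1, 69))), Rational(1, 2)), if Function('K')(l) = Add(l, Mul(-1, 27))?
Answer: Pow(Add(-96, Mul(I, Pow(37, Rational(1, 2)))), Rational(1, 2)) ≈ Add(0.31025, Mul(9.8029, I))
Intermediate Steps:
Function('K')(l) = Add(-27, l) (Function('K')(l) = Add(l, -27) = Add(-27, l))
Pow(Add(Function('d')(Pow(Add(-35, -2), Rational(1, 2)), -8), Function('K')(Mul(-1, 69))), Rational(1, 2)) = Pow(Add(Pow(Add(-35, -2), Rational(1, 2)), Add(-27, Mul(-1, 69))), Rational(1, 2)) = Pow(Add(Pow(-37, Rational(1, 2)), Add(-27, -69)), Rational(1, 2)) = Pow(Add(Mul(I, Pow(37, Rational(1, 2))), -96), Rational(1, 2)) = Pow(Add(-96, Mul(I, Pow(37, Rational(1, 2)))), Rational(1, 2))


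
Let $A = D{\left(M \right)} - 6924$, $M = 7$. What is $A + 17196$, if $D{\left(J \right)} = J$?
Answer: $10279$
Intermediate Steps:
$A = -6917$ ($A = 7 - 6924 = -6917$)
$A + 17196 = -6917 + 17196 = 10279$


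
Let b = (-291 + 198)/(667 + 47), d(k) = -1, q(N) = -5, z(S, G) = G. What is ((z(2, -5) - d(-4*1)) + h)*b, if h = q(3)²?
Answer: -93/34 ≈ -2.7353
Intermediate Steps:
h = 25 (h = (-5)² = 25)
b = -31/238 (b = -93/714 = -93*1/714 = -31/238 ≈ -0.13025)
((z(2, -5) - d(-4*1)) + h)*b = ((-5 - 1*(-1)) + 25)*(-31/238) = ((-5 + 1) + 25)*(-31/238) = (-4 + 25)*(-31/238) = 21*(-31/238) = -93/34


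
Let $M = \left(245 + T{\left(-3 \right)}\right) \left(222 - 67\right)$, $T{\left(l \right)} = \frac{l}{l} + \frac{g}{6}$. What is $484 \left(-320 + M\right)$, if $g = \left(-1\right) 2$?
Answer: $\frac{54825100}{3} \approx 1.8275 \cdot 10^{7}$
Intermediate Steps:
$g = -2$
$T{\left(l \right)} = \frac{2}{3}$ ($T{\left(l \right)} = \frac{l}{l} - \frac{2}{6} = 1 - \frac{1}{3} = \frac{2}{3}$)
$M = \frac{114235}{3}$ ($M = \left(245 + \frac{2}{3}\right) \left(222 - 67\right) = \frac{737}{3} \cdot 155 = \frac{114235}{3} \approx 38078.0$)
$484 \left(-320 + M\right) = 484 \left(-320 + \frac{114235}{3}\right) = 484 \cdot \frac{113275}{3} = \frac{54825100}{3}$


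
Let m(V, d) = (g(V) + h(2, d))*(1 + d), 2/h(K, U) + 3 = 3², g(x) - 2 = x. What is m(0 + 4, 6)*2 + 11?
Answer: 299/3 ≈ 99.667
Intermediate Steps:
g(x) = 2 + x
h(K, U) = ⅓ (h(K, U) = 2/(-3 + 3²) = 2/(-3 + 9) = 2/6 = 2*(⅙) = ⅓)
m(V, d) = (1 + d)*(7/3 + V) (m(V, d) = ((2 + V) + ⅓)*(1 + d) = (7/3 + V)*(1 + d) = (1 + d)*(7/3 + V))
m(0 + 4, 6)*2 + 11 = (7/3 + (0 + 4) + (7/3)*6 + (0 + 4)*6)*2 + 11 = (7/3 + 4 + 14 + 4*6)*2 + 11 = (7/3 + 4 + 14 + 24)*2 + 11 = (133/3)*2 + 11 = 266/3 + 11 = 299/3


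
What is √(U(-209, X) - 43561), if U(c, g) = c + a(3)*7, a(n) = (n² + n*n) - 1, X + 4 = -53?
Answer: I*√43651 ≈ 208.93*I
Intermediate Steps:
X = -57 (X = -4 - 53 = -57)
a(n) = -1 + 2*n² (a(n) = (n² + n²) - 1 = 2*n² - 1 = -1 + 2*n²)
U(c, g) = 119 + c (U(c, g) = c + (-1 + 2*3²)*7 = c + (-1 + 2*9)*7 = c + (-1 + 18)*7 = c + 17*7 = c + 119 = 119 + c)
√(U(-209, X) - 43561) = √((119 - 209) - 43561) = √(-90 - 43561) = √(-43651) = I*√43651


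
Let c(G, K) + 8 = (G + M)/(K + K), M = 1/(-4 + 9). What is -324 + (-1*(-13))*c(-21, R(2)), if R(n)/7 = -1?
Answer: -14304/35 ≈ -408.69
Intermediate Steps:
M = ⅕ (M = 1/5 = ⅕ ≈ 0.20000)
R(n) = -7 (R(n) = 7*(-1) = -7)
c(G, K) = -8 + (⅕ + G)/(2*K) (c(G, K) = -8 + (G + ⅕)/(K + K) = -8 + (⅕ + G)/((2*K)) = -8 + (⅕ + G)*(1/(2*K)) = -8 + (⅕ + G)/(2*K))
-324 + (-1*(-13))*c(-21, R(2)) = -324 + (-1*(-13))*((⅒)*(1 - 80*(-7) + 5*(-21))/(-7)) = -324 + 13*((⅒)*(-⅐)*(1 + 560 - 105)) = -324 + 13*((⅒)*(-⅐)*456) = -324 + 13*(-228/35) = -324 - 2964/35 = -14304/35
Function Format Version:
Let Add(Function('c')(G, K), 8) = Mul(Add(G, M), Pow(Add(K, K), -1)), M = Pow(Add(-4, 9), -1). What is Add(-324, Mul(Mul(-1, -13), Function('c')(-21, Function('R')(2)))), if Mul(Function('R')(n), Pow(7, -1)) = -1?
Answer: Rational(-14304, 35) ≈ -408.69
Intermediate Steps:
M = Rational(1, 5) (M = Pow(5, -1) = Rational(1, 5) ≈ 0.20000)
Function('R')(n) = -7 (Function('R')(n) = Mul(7, -1) = -7)
Function('c')(G, K) = Add(-8, Mul(Rational(1, 2), Pow(K, -1), Add(Rational(1, 5), G))) (Function('c')(G, K) = Add(-8, Mul(Add(G, Rational(1, 5)), Pow(Add(K, K), -1))) = Add(-8, Mul(Add(Rational(1, 5), G), Pow(Mul(2, K), -1))) = Add(-8, Mul(Add(Rational(1, 5), G), Mul(Rational(1, 2), Pow(K, -1)))) = Add(-8, Mul(Rational(1, 2), Pow(K, -1), Add(Rational(1, 5), G))))
Add(-324, Mul(Mul(-1, -13), Function('c')(-21, Function('R')(2)))) = Add(-324, Mul(Mul(-1, -13), Mul(Rational(1, 10), Pow(-7, -1), Add(1, Mul(-80, -7), Mul(5, -21))))) = Add(-324, Mul(13, Mul(Rational(1, 10), Rational(-1, 7), Add(1, 560, -105)))) = Add(-324, Mul(13, Mul(Rational(1, 10), Rational(-1, 7), 456))) = Add(-324, Mul(13, Rational(-228, 35))) = Add(-324, Rational(-2964, 35)) = Rational(-14304, 35)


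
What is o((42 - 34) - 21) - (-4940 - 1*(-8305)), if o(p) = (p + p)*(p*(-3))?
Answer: -4379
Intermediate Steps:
o(p) = -6*p² (o(p) = (2*p)*(-3*p) = -6*p²)
o((42 - 34) - 21) - (-4940 - 1*(-8305)) = -6*((42 - 34) - 21)² - (-4940 - 1*(-8305)) = -6*(8 - 21)² - (-4940 + 8305) = -6*(-13)² - 1*3365 = -6*169 - 3365 = -1014 - 3365 = -4379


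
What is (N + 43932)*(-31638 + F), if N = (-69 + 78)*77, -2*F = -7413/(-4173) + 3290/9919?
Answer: -428139544982625/303238 ≈ -1.4119e+9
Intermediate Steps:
F = -319629/303238 (F = -(-7413/(-4173) + 3290/9919)/2 = -(-7413*(-1/4173) + 3290*(1/9919))/2 = -(2471/1391 + 470/1417)/2 = -1/2*319629/151619 = -319629/303238 ≈ -1.0541)
N = 693 (N = 9*77 = 693)
(N + 43932)*(-31638 + F) = (693 + 43932)*(-31638 - 319629/303238) = 44625*(-9594163473/303238) = -428139544982625/303238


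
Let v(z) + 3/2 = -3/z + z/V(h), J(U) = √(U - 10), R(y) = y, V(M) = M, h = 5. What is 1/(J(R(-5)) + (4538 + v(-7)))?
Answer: 7408030/33599356223 - 4900*I*√15/100798068669 ≈ 0.00022048 - 1.8827e-7*I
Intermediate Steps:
J(U) = √(-10 + U)
v(z) = -3/2 - 3/z + z/5 (v(z) = -3/2 + (-3/z + z/5) = -3/2 - 3/z + z/5)
1/(J(R(-5)) + (4538 + v(-7))) = 1/(√(-10 - 5) + (4538 + (-3/2 - 3/(-7) + (⅕)*(-7)))) = 1/(√(-15) + (4538 + (-3/2 - 3*(-⅐) - 7/5))) = 1/(I*√15 + (4538 + (-3/2 + 3/7 - 7/5))) = 1/(I*√15 + (4538 - 173/70)) = 1/(I*√15 + 317487/70) = 1/(317487/70 + I*√15)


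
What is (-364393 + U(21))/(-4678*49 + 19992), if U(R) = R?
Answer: 182186/104615 ≈ 1.7415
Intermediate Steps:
(-364393 + U(21))/(-4678*49 + 19992) = (-364393 + 21)/(-4678*49 + 19992) = -364372/(-229222 + 19992) = -364372/(-209230) = -364372*(-1/209230) = 182186/104615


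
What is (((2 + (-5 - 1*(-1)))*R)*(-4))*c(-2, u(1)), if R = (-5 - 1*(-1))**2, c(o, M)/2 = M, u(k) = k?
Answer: 256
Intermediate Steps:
c(o, M) = 2*M
R = 16 (R = (-5 + 1)**2 = (-4)**2 = 16)
(((2 + (-5 - 1*(-1)))*R)*(-4))*c(-2, u(1)) = (((2 + (-5 - 1*(-1)))*16)*(-4))*(2*1) = (((2 + (-5 + 1))*16)*(-4))*2 = (((2 - 4)*16)*(-4))*2 = (-2*16*(-4))*2 = -32*(-4)*2 = 128*2 = 256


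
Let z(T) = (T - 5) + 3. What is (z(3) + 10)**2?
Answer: 121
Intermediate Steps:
z(T) = -2 + T (z(T) = (-5 + T) + 3 = -2 + T)
(z(3) + 10)**2 = ((-2 + 3) + 10)**2 = (1 + 10)**2 = 11**2 = 121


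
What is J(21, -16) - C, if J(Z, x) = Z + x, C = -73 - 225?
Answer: 303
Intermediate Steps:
C = -298
J(21, -16) - C = (21 - 16) - 1*(-298) = 5 + 298 = 303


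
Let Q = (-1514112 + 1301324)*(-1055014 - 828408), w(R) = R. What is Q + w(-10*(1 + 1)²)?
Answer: 400769600496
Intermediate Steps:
Q = 400769600536 (Q = -212788*(-1883422) = 400769600536)
Q + w(-10*(1 + 1)²) = 400769600536 - 10*(1 + 1)² = 400769600536 - 10*2² = 400769600536 - 10*4 = 400769600536 - 40 = 400769600496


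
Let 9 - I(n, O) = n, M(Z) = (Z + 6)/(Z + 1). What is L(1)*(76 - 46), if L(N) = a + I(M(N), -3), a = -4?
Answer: 45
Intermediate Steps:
M(Z) = (6 + Z)/(1 + Z)
I(n, O) = 9 - n
L(N) = 5 - (6 + N)/(1 + N) (L(N) = -4 + (9 - (6 + N)/(1 + N)) = 5 - (6 + N)/(1 + N))
L(1)*(76 - 46) = ((-1 + 4*1)/(1 + 1))*(76 - 46) = ((-1 + 4)/2)*30 = ((½)*3)*30 = (3/2)*30 = 45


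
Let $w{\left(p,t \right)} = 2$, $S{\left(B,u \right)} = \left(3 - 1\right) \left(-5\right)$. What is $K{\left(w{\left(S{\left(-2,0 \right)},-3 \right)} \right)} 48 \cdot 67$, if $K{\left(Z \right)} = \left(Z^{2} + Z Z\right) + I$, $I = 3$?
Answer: $35376$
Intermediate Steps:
$S{\left(B,u \right)} = -10$ ($S{\left(B,u \right)} = 2 \left(-5\right) = -10$)
$K{\left(Z \right)} = 3 + 2 Z^{2}$ ($K{\left(Z \right)} = \left(Z^{2} + Z Z\right) + 3 = \left(Z^{2} + Z^{2}\right) + 3 = 2 Z^{2} + 3 = 3 + 2 Z^{2}$)
$K{\left(w{\left(S{\left(-2,0 \right)},-3 \right)} \right)} 48 \cdot 67 = \left(3 + 2 \cdot 2^{2}\right) 48 \cdot 67 = \left(3 + 2 \cdot 4\right) 48 \cdot 67 = \left(3 + 8\right) 48 \cdot 67 = 11 \cdot 48 \cdot 67 = 528 \cdot 67 = 35376$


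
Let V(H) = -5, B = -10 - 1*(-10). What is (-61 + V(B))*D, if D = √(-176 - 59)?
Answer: -66*I*√235 ≈ -1011.8*I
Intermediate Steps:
B = 0 (B = -10 + 10 = 0)
D = I*√235 (D = √(-235) = I*√235 ≈ 15.33*I)
(-61 + V(B))*D = (-61 - 5)*(I*√235) = -66*I*√235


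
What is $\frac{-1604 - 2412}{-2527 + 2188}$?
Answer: $\frac{4016}{339} \approx 11.847$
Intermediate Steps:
$\frac{-1604 - 2412}{-2527 + 2188} = - \frac{4016}{-339} = \left(-4016\right) \left(- \frac{1}{339}\right) = \frac{4016}{339}$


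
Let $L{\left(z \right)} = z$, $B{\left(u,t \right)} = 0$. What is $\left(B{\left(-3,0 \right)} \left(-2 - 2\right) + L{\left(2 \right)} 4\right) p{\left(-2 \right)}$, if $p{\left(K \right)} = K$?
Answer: $-16$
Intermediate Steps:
$\left(B{\left(-3,0 \right)} \left(-2 - 2\right) + L{\left(2 \right)} 4\right) p{\left(-2 \right)} = \left(0 \left(-2 - 2\right) + 2 \cdot 4\right) \left(-2\right) = \left(0 \left(-4\right) + 8\right) \left(-2\right) = \left(0 + 8\right) \left(-2\right) = 8 \left(-2\right) = -16$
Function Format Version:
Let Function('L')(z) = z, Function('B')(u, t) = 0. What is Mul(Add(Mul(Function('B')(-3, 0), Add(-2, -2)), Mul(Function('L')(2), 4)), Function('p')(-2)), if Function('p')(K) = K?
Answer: -16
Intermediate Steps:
Mul(Add(Mul(Function('B')(-3, 0), Add(-2, -2)), Mul(Function('L')(2), 4)), Function('p')(-2)) = Mul(Add(Mul(0, Add(-2, -2)), Mul(2, 4)), -2) = Mul(Add(Mul(0, -4), 8), -2) = Mul(Add(0, 8), -2) = Mul(8, -2) = -16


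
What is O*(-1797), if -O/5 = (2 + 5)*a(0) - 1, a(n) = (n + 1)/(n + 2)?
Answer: 44925/2 ≈ 22463.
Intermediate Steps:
a(n) = (1 + n)/(2 + n)
O = -25/2 (O = -5*((2 + 5)*((1 + 0)/(2 + 0)) - 1) = -5*(7*(1/2) - 1) = -5*(7/2 - 1) = -5*5/2 = -25/2 ≈ -12.500)
O*(-1797) = -25/2*(-1797) = 44925/2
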